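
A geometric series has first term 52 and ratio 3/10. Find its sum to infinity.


S∞ = a₁/(1-r) = 52/(1 - 3/10)
= 52/(7/10)
= 520/7

S∞ = 520/7


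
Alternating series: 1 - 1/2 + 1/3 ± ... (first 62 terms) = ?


S = 1 - 1/2 + 1/3 - 1/4 + 1/5 - 1/6 + 1/7 - 1/8 ± ...
= 0.6851
(Full series converges to +ln(2) ≈ +0.6931)

S_62 = 0.6851


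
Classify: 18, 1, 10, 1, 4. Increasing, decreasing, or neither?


Differences: -17, 9, -9, 3
Difference at position 2 is +9 (> 0) but position 1 is -17 (< 0) — sequence both rises and falls
→ NOT monotonic

Not monotonic


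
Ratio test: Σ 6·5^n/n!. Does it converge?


aₙ = 6·5^n/n!
a_{n+1}/aₙ = 5^(n+1)/(n+1)! × n!/5^n  (constant 6 cancels)
= 5/(n+1)
L = lim(n→∞) 5/(n+1) = 0
L < 1 → series CONVERGES

Converges (ratio test: L = 0 < 1)


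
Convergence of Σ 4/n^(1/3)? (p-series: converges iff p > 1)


p-series test: Σ c/n^p converges if p > 1, diverges if p ≤ 1 (constant c > 0 doesn't affect convergence).
p = 1/3
1/3 ≤ 1 → DIVERGES

Diverges (p = 1/3 ≤ 1)


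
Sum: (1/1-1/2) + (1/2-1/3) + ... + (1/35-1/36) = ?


Telescoping: adjacent terms cancel.
= 1/1 - 1/36
= 1 - 1/36 = 35/36

Sum = 35/36


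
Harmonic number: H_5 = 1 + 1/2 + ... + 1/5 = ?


H_5 = 1/1 + 1/2 + 1/3 + 1/4 + 1/5
= 137/60
≈ 2.2833

H_5 = 137/60 ≈ 2.2833


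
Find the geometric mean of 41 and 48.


GM = √(41×48) = √1968 = 44.3621

GM = 44.3621


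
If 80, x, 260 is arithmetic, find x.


AM = (80 + 260)/2 = 340/2 = 170

AM = 170


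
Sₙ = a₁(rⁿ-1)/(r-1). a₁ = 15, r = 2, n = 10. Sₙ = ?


Sₙ = 15×(2^10 - 1)/(2 - 1)
= 15×(1024 - 1)/1
= 15×1023/1
= 15345

S_10 = 15345


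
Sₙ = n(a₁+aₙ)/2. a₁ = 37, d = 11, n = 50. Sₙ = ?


aₙ = 37 + (50-1)×11 = 576
Sₙ = n(a₁+aₙ)/2 = 50×(37+576)/2
= 50×613/2 = 15325

S_50 = 15325


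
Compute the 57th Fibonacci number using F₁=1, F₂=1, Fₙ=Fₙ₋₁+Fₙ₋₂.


Fibonacci sequence: 1, 1, 2, 3, 5, 8, 13, 21, 34, 55, 89, ...
F(57) = 365435296162

F(57) = 365435296162


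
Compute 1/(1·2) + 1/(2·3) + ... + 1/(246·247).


1/(k(k+1)) = 1/k - 1/(k+1) (partial fractions)
Telescoping: Σ = 1 - 1/247 = 246/247

Sum = 246/247


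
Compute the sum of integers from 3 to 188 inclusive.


Σₖ₌3^188 k = Σₖ₌₁^188 k − Σₖ₌₁^2 k
= 188·189/2 − 2·3/2
= 17766 − 3 = 17763

Σk = 17763


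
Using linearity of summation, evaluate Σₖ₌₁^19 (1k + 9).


Σ(1k+9) = 1·Σk + 9·n
= 1·190 + 9·19
= 190 + 171 = 361

Σ = 361


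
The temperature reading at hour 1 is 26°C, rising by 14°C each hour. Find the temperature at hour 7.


aₙ = a₁ + (n-1)d
= 26 + (7-1)×14
= 26 + 84
= 110

a_7 = 110


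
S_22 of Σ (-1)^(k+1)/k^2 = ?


S = 1 - 1/4 + 1/9 - 1/16 + 1/25 - 1/36 + 1/49 - 1/64 ± ...
= 0.8215
(Full series converges to +π²/12 ≈ +0.8225)

S_22 = 0.8215


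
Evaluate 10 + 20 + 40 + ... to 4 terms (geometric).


Sₙ = 10×(2^4 - 1)/(2 - 1)
= 10×(16 - 1)/1
= 10×15/1
= 150

S_4 = 150


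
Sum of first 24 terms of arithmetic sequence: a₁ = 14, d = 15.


aₙ = 14 + (24-1)×15 = 359
Sₙ = n(a₁+aₙ)/2 = 24×(14+359)/2
= 24×373/2 = 4476

S_24 = 4476


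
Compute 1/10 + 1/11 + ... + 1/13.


Σₖ₌10^13 1/k = 1/10 + 1/11 + 1/12 + 1/13
= 3013/8580
≈ 0.3512

Sum = 3013/8580 ≈ 0.3512


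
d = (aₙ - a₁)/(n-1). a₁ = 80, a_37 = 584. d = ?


d = (aₙ - a₁)/(n-1)
= (584 - 80)/(37-1)
= 504/36 = 14

d = 14


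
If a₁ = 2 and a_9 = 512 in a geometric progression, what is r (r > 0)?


r^(n-1) = aₙ/a₁
r^8 = 512/2 = 256
r = 256^(1/8)
= ±2; taking r > 0 gives r = 2

r = 2


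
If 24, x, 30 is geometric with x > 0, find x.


GM = √(24×30) = √720 = 26.8328

GM = 26.8328


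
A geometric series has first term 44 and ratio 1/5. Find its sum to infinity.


S∞ = a₁/(1-r) = 44/(1 - 1/5)
= 44/(4/5)
= 55

S∞ = 55


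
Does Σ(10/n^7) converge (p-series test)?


p-series test: Σ c/n^p converges if p > 1, diverges if p ≤ 1 (constant c > 0 doesn't affect convergence).
p = 7
7 > 1 → CONVERGES

Converges (p = 7 > 1)


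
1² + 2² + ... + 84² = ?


n = 84
n(n+1)(2n+1)/6 = 84×85×169/6
= 1206660/6 = 201110

Σk² = 201110


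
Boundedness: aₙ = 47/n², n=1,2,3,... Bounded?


a₁ = 47, a₂ = 47/4, a₃ = 47/9, ...
0 < aₙ ≤ 47 for all n ≥ 1
The sequence IS bounded

Bounded (0 < aₙ ≤ 47)


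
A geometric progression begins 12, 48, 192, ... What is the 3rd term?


aₙ = a₁·r^(n-1)
= 12×4^2
= 12×16
= 192

a_3 = 192


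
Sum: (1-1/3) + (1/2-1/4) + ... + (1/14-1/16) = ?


Telescoping with gap 2: two head and two tail terms survive.
= (1 + 1/2) - (1/15 + 1/16)
= 3/2 - 1/15 - 1/16 = 329/240

Sum = 329/240


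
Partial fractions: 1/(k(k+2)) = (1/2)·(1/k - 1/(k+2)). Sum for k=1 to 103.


1/(k(k+2)) = (1/2)·(1/k - 1/(k+2)) (partial fractions)
Telescoping: Σ = (1/2)·(1 + 1/2 - 1/104 - 1/105) = 16171/21840

Sum = 16171/21840


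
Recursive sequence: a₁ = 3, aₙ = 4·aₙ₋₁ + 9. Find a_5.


Computing step by step:
a_1 = 3
a_2 = 21
a_3 = 93
a_4 = 381
a_5 = 1533


a_5 = 1533


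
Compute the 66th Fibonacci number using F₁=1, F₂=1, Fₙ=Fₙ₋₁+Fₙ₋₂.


Fibonacci sequence: 1, 1, 2, 3, 5, 8, 13, 21, 34, 55, 89, ...
F(66) = 27777890035288

F(66) = 27777890035288


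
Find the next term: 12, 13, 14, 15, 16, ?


Pattern: arithmetic (d=1)
Terms: 12, 13, 14, 15, 16
Next term = 17

Next term = 17


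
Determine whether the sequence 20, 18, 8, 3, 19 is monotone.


Differences: -2, -10, -5, 16
Difference at position 4 is +16 (> 0) but position 1 is -2 (< 0) — sequence both rises and falls
→ NOT monotonic

Not monotonic


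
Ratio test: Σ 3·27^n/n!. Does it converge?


aₙ = 3·27^n/n!
a_{n+1}/aₙ = 27^(n+1)/(n+1)! × n!/27^n  (constant 3 cancels)
= 27/(n+1)
L = lim(n→∞) 27/(n+1) = 0
L < 1 → series CONVERGES

Converges (ratio test: L = 0 < 1)


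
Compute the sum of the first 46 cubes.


n(n+1)/2 = 46×47/2 = 1081
Σk³ = 1081² = 1168561

Σk³ = 1168561


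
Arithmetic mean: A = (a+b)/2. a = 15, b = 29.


AM = (15 + 29)/2 = 44/2 = 22

AM = 22


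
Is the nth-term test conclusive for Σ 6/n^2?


lim(n→∞) 6/n^2 = 0
lim aₙ = 0 → nth-term test is INCONCLUSIVE
(Need other tests; this is actually a convergent p-series with p=2 > 1)

Inconclusive (lim aₙ = 0; need another test)


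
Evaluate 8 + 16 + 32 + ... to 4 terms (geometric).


Sₙ = 8×(2^4 - 1)/(2 - 1)
= 8×(16 - 1)/1
= 8×15/1
= 120

S_4 = 120


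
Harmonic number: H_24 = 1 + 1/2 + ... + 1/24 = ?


H_24 = 1/1 + 1/2 + 1/3 + ... + 1/24
= 1347822955/356948592
≈ 3.776

H_24 = 1347822955/356948592 ≈ 3.776


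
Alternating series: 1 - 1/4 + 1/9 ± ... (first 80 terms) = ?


S = 1 - 1/4 + 1/9 - 1/16 + 1/25 - 1/36 + 1/49 - 1/64 ± ...
= 0.8224
(Full series converges to +π²/12 ≈ +0.8225)

S_80 = 0.8224


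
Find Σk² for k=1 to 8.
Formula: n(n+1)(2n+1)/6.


n = 8
n(n+1)(2n+1)/6 = 8×9×17/6
= 1224/6 = 204

Σk² = 204


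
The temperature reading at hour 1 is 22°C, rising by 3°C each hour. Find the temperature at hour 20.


aₙ = a₁ + (n-1)d
= 22 + (20-1)×3
= 22 + 57
= 79

a_20 = 79


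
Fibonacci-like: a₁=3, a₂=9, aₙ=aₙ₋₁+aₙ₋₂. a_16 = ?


Computing iteratively: 3, 9, 12, 21, 33, 54, 87, 141, 228, 369, 597, 966, ...
a_16 = 6621

a_16 = 6621


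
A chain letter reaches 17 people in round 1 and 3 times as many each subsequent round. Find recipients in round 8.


aₙ = a₁·r^(n-1)
= 17×3^7
= 17×2187
= 37179

a_8 = 37179


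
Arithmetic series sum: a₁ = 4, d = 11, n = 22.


aₙ = 4 + (22-1)×11 = 235
Sₙ = n(a₁+aₙ)/2 = 22×(4+235)/2
= 22×239/2 = 2629

S_22 = 2629


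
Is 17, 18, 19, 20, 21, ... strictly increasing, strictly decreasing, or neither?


Differences: 1, 1, 1, 1
All differences > 0 → strictly INCREASING

Monotonically increasing


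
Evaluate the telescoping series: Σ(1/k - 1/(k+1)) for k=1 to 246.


Telescoping: adjacent terms cancel.
= 1/1 - 1/247
= 1 - 1/247 = 246/247

Sum = 246/247


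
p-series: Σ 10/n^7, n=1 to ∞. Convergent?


p-series test: Σ c/n^p converges if p > 1, diverges if p ≤ 1 (constant c > 0 doesn't affect convergence).
p = 7
7 > 1 → CONVERGES

Converges (p = 7 > 1)


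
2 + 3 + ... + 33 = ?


Σₖ₌2^33 k = Σₖ₌₁^33 k − Σₖ₌₁^1 k
= 33·34/2 − 1·2/2
= 561 − 1 = 560

Σk = 560


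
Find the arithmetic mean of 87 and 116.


AM = (87 + 116)/2 = 203/2 = 101.5

AM = 101.5


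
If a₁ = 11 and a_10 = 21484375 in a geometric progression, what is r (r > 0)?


r^(n-1) = aₙ/a₁
r^9 = 21484375/11 = 1953125
r = 1953125^(1/9)
= 5

r = 5


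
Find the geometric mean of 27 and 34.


GM = √(27×34) = √918 = 30.2985

GM = 30.2985


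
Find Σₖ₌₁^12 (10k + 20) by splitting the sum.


Σ(10k+20) = 10·Σk + 20·n
= 10·78 + 20·12
= 780 + 240 = 1020

Σ = 1020


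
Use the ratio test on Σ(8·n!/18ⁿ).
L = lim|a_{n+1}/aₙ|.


aₙ = 8·n!/18^n
a_{n+1}/aₙ = (n+1)!/18^(n+1) × 18^n/n!  (constant 8 cancels)
= (n+1)/18
L = lim(n→∞) (n+1)/18 = ∞
L > 1 → series DIVERGES

Diverges (ratio test: L = ∞ > 1)


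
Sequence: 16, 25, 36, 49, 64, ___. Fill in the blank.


Pattern: perfect squares: n²
Terms: 16, 25, 36, 49, 64
Next term = 81

Next term = 81


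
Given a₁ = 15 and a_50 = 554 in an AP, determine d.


d = (aₙ - a₁)/(n-1)
= (554 - 15)/(50-1)
= 539/49 = 11

d = 11


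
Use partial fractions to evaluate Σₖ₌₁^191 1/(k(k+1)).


1/(k(k+1)) = 1/k - 1/(k+1) (partial fractions)
Telescoping: Σ = 1 - 1/192 = 191/192

Sum = 191/192


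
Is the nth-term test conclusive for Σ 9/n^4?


lim(n→∞) 9/n^4 = 0
lim aₙ = 0 → nth-term test is INCONCLUSIVE
(Need other tests; this is actually a convergent p-series with p=4 > 1)

Inconclusive (lim aₙ = 0; need another test)


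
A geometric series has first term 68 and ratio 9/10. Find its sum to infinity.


S∞ = a₁/(1-r) = 68/(1 - 9/10)
= 68/(1/10)
= 680

S∞ = 680


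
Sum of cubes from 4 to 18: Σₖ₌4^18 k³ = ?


Σₖ₌4^18 k³ = [18·19/2]² − [3·4/2]²
= 29241 − 36 = 29205

Σk³ = 29205


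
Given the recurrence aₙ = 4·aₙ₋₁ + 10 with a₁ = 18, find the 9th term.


Computing step by step:
a_1 = 18
a_2 = 82
a_3 = 338
a_4 = 1362
a_5 = 5458
a_6 = 21842
a_7 = 87378
a_8 = 349522
a_9 = 1398098


a_9 = 1398098


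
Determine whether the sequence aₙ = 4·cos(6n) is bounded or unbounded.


For all n, -1 ≤ cos(6n) ≤ 1, so -4 ≤ 4·cos(6n) ≤ 4
Lower bound: -4, Upper bound: 4
The sequence IS bounded

Bounded (-4 ≤ aₙ ≤ 4)


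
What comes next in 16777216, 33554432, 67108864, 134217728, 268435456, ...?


Pattern: powers of 2: 2ⁿ
Terms: 16777216, 33554432, 67108864, 134217728, 268435456
Next term = 536870912

Next term = 536870912


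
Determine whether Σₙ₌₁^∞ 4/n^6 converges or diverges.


p-series test: Σ c/n^p converges if p > 1, diverges if p ≤ 1 (constant c > 0 doesn't affect convergence).
p = 6
6 > 1 → CONVERGES

Converges (p = 6 > 1)


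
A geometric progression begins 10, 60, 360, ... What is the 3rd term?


aₙ = a₁·r^(n-1)
= 10×6^2
= 10×36
= 360

a_3 = 360


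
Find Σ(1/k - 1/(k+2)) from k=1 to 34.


Telescoping with gap 2: two head and two tail terms survive.
= (1 + 1/2) - (1/35 + 1/36)
= 3/2 - 1/35 - 1/36 = 1819/1260

Sum = 1819/1260


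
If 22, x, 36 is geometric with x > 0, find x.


GM = √(22×36) = √792 = 28.1425

GM = 28.1425


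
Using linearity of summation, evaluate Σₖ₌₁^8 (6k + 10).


Σ(6k+10) = 6·Σk + 10·n
= 6·36 + 10·8
= 216 + 80 = 296

Σ = 296


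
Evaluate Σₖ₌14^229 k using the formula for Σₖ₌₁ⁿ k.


Σₖ₌14^229 k = Σₖ₌₁^229 k − Σₖ₌₁^13 k
= 229·230/2 − 13·14/2
= 26335 − 91 = 26244

Σk = 26244


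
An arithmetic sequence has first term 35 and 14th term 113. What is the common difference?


d = (aₙ - a₁)/(n-1)
= (113 - 35)/(14-1)
= 78/13 = 6

d = 6


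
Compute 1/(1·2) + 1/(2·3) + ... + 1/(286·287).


1/(k(k+1)) = 1/k - 1/(k+1) (partial fractions)
Telescoping: Σ = 1 - 1/287 = 286/287

Sum = 286/287


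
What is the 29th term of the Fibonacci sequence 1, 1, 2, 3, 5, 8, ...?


Fibonacci sequence: 1, 1, 2, 3, 5, 8, 13, 21, 34, 55, 89, ...
F(29) = 514229

F(29) = 514229


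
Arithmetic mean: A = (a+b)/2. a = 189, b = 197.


AM = (189 + 197)/2 = 386/2 = 193

AM = 193


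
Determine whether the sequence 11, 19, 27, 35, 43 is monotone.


Differences: 8, 8, 8, 8
All differences > 0 → strictly INCREASING

Monotonically increasing


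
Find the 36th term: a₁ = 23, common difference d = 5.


aₙ = a₁ + (n-1)d
= 23 + (36-1)×5
= 23 + 175
= 198

a_36 = 198


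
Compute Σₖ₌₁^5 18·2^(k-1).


Sₙ = 18×(2^5 - 1)/(2 - 1)
= 18×(32 - 1)/1
= 18×31/1
= 558

S_5 = 558


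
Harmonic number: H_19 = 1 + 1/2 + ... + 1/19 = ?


H_19 = 1/1 + 1/2 + 1/3 + ... + 1/19
= 275295799/77597520
≈ 3.5477

H_19 = 275295799/77597520 ≈ 3.5477


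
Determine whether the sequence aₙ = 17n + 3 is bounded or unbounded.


aₙ = 17n + 3 → as n→∞, aₙ→∞
No finite upper bound exists
The sequence is UNBOUNDED

Unbounded (aₙ → ∞ as n → ∞)


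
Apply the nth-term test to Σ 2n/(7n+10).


lim(n→∞) 2n/(7n+10) = 2/7 = 2/7  (divide numerator and denominator by n)
lim aₙ = 2/7 ≠ 0 → series DIVERGES

Diverges (lim aₙ = 2/7 ≠ 0)


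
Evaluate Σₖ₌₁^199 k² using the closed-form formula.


n = 199
n(n+1)(2n+1)/6 = 199×200×399/6
= 15880200/6 = 2646700

Σk² = 2646700


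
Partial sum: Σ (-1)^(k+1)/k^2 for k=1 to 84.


S = 1 - 1/4 + 1/9 - 1/16 + 1/25 - 1/36 + 1/49 - 1/64 ± ...
= 0.8224
(Full series converges to +π²/12 ≈ +0.8225)

S_84 = 0.8224


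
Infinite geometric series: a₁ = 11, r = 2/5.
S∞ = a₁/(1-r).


S∞ = a₁/(1-r) = 11/(1 - 2/5)
= 11/(3/5)
= 55/3

S∞ = 55/3


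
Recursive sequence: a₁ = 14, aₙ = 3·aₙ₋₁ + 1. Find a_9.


Computing step by step:
a_1 = 14
a_2 = 43
a_3 = 130
a_4 = 391
a_5 = 1174
a_6 = 3523
a_7 = 10570
a_8 = 31711
a_9 = 95134


a_9 = 95134


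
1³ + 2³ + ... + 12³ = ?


n(n+1)/2 = 12×13/2 = 78
Σk³ = 78² = 6084

Σk³ = 6084


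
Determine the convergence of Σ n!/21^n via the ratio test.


aₙ = n!/21^n
a_{n+1}/aₙ = (n+1)!/21^(n+1) × 21^n/n!
= (n+1)/21
L = lim(n→∞) (n+1)/21 = ∞
L > 1 → series DIVERGES

Diverges (ratio test: L = ∞ > 1)


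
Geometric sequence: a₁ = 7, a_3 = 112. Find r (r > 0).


r^(n-1) = aₙ/a₁
r^2 = 112/7 = 16
r = 16^(1/2)
= ±4; taking r > 0 gives r = 4

r = 4


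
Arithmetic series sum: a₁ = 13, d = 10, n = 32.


aₙ = 13 + (32-1)×10 = 323
Sₙ = n(a₁+aₙ)/2 = 32×(13+323)/2
= 32×336/2 = 5376

S_32 = 5376


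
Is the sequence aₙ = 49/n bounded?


a₁ = 49, a₂ = 49/2, a₃ = 49/3, ...
0 < aₙ ≤ 49 for all n ≥ 1
Lower bound: 0, Upper bound: 49
The sequence IS bounded

Bounded (0 < aₙ ≤ 49)


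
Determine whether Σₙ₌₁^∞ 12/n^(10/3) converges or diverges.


p-series test: Σ c/n^p converges if p > 1, diverges if p ≤ 1 (constant c > 0 doesn't affect convergence).
p = 10/3
10/3 > 1 → CONVERGES

Converges (p = 10/3 > 1)


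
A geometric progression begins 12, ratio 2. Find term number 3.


aₙ = a₁·r^(n-1)
= 12×2^2
= 12×4
= 48

a_3 = 48


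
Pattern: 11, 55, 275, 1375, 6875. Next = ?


Pattern: geometric (r=5)
Terms: 11, 55, 275, 1375, 6875
Next term = 34375

Next term = 34375


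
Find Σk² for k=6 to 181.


Σₖ₌6^181 k² = Σₖ₌₁^181 k² − Σₖ₌₁^5 k²
= 181·182·363/6 − 5·6·11/6
= 1992991 − 55 = 1992936

Σk² = 1992936


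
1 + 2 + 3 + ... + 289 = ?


n(n+1)/2 = 289×290/2 = 83810/2 = 41905

Σk = 41905


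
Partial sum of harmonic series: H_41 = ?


H_41 = 1/1 + 1/2 + 1/3 + ... + 1/41
= 85691034670497533/19914562703599200
≈ 4.3029

H_41 = 85691034670497533/19914562703599200 ≈ 4.3029


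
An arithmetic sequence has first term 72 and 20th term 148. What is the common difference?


d = (aₙ - a₁)/(n-1)
= (148 - 72)/(20-1)
= 76/19 = 4

d = 4


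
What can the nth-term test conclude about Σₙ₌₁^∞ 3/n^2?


lim(n→∞) 3/n^2 = 0
lim aₙ = 0 → nth-term test is INCONCLUSIVE
(Need other tests; this is actually a convergent p-series with p=2 > 1)

Inconclusive (lim aₙ = 0; need another test)


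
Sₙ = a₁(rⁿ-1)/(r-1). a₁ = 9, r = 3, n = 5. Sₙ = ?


Sₙ = 9×(3^5 - 1)/(3 - 1)
= 9×(243 - 1)/2
= 9×242/2
= 1089

S_5 = 1089


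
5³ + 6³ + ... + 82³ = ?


Σₖ₌5^82 k³ = [82·83/2]² − [4·5/2]²
= 11580409 − 100 = 11580309

Σk³ = 11580309


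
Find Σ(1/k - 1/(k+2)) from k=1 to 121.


Telescoping with gap 2: two head and two tail terms survive.
= (1 + 1/2) - (1/122 + 1/123)
= 3/2 - 1/122 - 1/123 = 11132/7503

Sum = 11132/7503


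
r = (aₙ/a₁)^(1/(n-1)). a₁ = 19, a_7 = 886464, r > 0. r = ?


r^(n-1) = aₙ/a₁
r^6 = 886464/19 = 46656
r = 46656^(1/6)
= ±6; taking r > 0 gives r = 6

r = 6


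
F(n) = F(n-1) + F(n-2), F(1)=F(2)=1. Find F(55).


Fibonacci sequence: 1, 1, 2, 3, 5, 8, 13, 21, 34, 55, 89, ...
F(55) = 139583862445

F(55) = 139583862445


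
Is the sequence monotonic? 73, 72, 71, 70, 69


Differences: -1, -1, -1, -1
All differences < 0 → strictly DECREASING

Monotonically decreasing


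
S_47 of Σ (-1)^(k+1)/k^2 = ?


S = 1 - 1/4 + 1/9 - 1/16 + 1/25 - 1/36 + 1/49 - 1/64 ± ...
= 0.8227
(Full series converges to +π²/12 ≈ +0.8225)

S_47 = 0.8227


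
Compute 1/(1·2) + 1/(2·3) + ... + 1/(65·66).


1/(k(k+1)) = 1/k - 1/(k+1) (partial fractions)
Telescoping: Σ = 1 - 1/66 = 65/66

Sum = 65/66


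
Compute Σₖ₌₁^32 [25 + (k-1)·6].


aₙ = 25 + (32-1)×6 = 211
Sₙ = n(a₁+aₙ)/2 = 32×(25+211)/2
= 32×236/2 = 3776

S_32 = 3776


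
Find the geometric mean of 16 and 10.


GM = √(16×10) = √160 = 12.6491

GM = 12.6491


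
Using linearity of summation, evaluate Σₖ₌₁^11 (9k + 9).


Σ(9k+9) = 9·Σk + 9·n
= 9·66 + 9·11
= 594 + 99 = 693

Σ = 693


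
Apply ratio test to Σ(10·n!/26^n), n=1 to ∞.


aₙ = 10·n!/26^n
a_{n+1}/aₙ = (n+1)!/26^(n+1) × 26^n/n!  (constant 10 cancels)
= (n+1)/26
L = lim(n→∞) (n+1)/26 = ∞
L > 1 → series DIVERGES

Diverges (ratio test: L = ∞ > 1)


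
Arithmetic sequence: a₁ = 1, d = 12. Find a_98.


aₙ = a₁ + (n-1)d
= 1 + (98-1)×12
= 1 + 1164
= 1165

a_98 = 1165


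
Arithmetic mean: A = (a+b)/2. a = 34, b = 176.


AM = (34 + 176)/2 = 210/2 = 105

AM = 105


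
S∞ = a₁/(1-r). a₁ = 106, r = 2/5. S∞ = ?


S∞ = a₁/(1-r) = 106/(1 - 2/5)
= 106/(3/5)
= 530/3

S∞ = 530/3


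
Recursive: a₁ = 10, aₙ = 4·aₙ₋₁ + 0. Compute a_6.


Computing step by step:
a_1 = 10
a_2 = 40
a_3 = 160
a_4 = 640
a_5 = 2560
a_6 = 10240


a_6 = 10240


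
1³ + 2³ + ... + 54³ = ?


n(n+1)/2 = 54×55/2 = 1485
Σk³ = 1485² = 2205225

Σk³ = 2205225


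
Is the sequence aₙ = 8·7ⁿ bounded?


aₙ = 8·7ⁿ → as n→∞, aₙ→∞ (since base 7 > 1)
No finite upper bound exists
The sequence is UNBOUNDED

Unbounded (aₙ → ∞ as n → ∞)


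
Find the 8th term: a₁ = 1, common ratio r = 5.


aₙ = a₁·r^(n-1)
= 1×5^7
= 1×78125
= 78125

a_8 = 78125


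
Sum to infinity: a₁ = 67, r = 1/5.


S∞ = a₁/(1-r) = 67/(1 - 1/5)
= 67/(4/5)
= 335/4

S∞ = 335/4


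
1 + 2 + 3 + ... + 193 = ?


n(n+1)/2 = 193×194/2 = 37442/2 = 18721

Σk = 18721


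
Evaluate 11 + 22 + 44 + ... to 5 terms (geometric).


Sₙ = 11×(2^5 - 1)/(2 - 1)
= 11×(32 - 1)/1
= 11×31/1
= 341

S_5 = 341


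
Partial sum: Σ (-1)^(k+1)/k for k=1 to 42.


S = 1 - 1/2 + 1/3 - 1/4 + 1/5 - 1/6 + 1/7 - 1/8 ± ...
= 0.6814
(Full series converges to +ln(2) ≈ +0.6931)

S_42 = 0.6814


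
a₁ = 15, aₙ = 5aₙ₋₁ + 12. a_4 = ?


Computing step by step:
a_1 = 15
a_2 = 87
a_3 = 447
a_4 = 2247


a_4 = 2247


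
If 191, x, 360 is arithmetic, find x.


AM = (191 + 360)/2 = 551/2 = 275.5

AM = 275.5


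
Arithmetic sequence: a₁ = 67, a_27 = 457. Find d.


d = (aₙ - a₁)/(n-1)
= (457 - 67)/(27-1)
= 390/26 = 15

d = 15


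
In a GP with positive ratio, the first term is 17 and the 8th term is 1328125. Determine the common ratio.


r^(n-1) = aₙ/a₁
r^7 = 1328125/17 = 78125
r = 78125^(1/7)
= 5

r = 5


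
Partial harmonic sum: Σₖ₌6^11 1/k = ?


Σₖ₌6^11 1/k = 1/6 + 1/7 + 1/8 + 1/9 + 1/10 + 1/11
= 20417/27720
≈ 0.7365

Sum = 20417/27720 ≈ 0.7365


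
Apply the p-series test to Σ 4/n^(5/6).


p-series test: Σ c/n^p converges if p > 1, diverges if p ≤ 1 (constant c > 0 doesn't affect convergence).
p = 5/6
5/6 ≤ 1 → DIVERGES

Diverges (p = 5/6 ≤ 1)


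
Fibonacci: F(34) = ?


Fibonacci sequence: 1, 1, 2, 3, 5, 8, 13, 21, 34, 55, 89, ...
F(34) = 5702887

F(34) = 5702887


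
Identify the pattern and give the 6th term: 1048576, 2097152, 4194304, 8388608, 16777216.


Pattern: powers of 2: 2ⁿ
Terms: 1048576, 2097152, 4194304, 8388608, 16777216
Next term = 33554432

Next term = 33554432


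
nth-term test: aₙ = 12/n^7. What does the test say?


lim(n→∞) 12/n^7 = 0
lim aₙ = 0 → nth-term test is INCONCLUSIVE
(Need other tests; this is actually a convergent p-series with p=7 > 1)

Inconclusive (lim aₙ = 0; need another test)


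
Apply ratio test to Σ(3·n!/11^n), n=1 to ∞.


aₙ = 3·n!/11^n
a_{n+1}/aₙ = (n+1)!/11^(n+1) × 11^n/n!  (constant 3 cancels)
= (n+1)/11
L = lim(n→∞) (n+1)/11 = ∞
L > 1 → series DIVERGES

Diverges (ratio test: L = ∞ > 1)


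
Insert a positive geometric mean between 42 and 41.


GM = √(42×41) = √1722 = 41.497

GM = 41.497


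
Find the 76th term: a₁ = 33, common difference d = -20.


aₙ = a₁ + (n-1)d
= 33 + (76-1)×-20
= 33 - 1500
= -1467

a_76 = -1467


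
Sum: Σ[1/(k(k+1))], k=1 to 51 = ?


1/(k(k+1)) = 1/k - 1/(k+1) (partial fractions)
Telescoping: Σ = 1 - 1/52 = 51/52

Sum = 51/52


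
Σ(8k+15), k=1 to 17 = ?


Σ(8k+15) = 8·Σk + 15·n
= 8·153 + 15·17
= 1224 + 255 = 1479

Σ = 1479


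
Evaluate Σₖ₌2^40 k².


Σₖ₌2^40 k² = Σₖ₌₁^40 k² − Σₖ₌₁^1 k²
= 40·41·81/6 − 1·2·3/6
= 22140 − 1 = 22139

Σk² = 22139


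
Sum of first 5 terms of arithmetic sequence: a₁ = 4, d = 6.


aₙ = 4 + (5-1)×6 = 28
Sₙ = n(a₁+aₙ)/2 = 5×(4+28)/2
= 5×32/2 = 80

S_5 = 80


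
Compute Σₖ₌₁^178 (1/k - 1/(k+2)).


Telescoping with gap 2: two head and two tail terms survive.
= (1 + 1/2) - (1/179 + 1/180)
= 3/2 - 1/179 - 1/180 = 47971/32220

Sum = 47971/32220


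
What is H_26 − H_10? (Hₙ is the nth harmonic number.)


Σₖ₌11^26 1/k = 1/11 + 1/12 + 1/13 + ... + 1/26
= 24775394731/26771144400
≈ 0.9255

Sum = 24775394731/26771144400 ≈ 0.9255


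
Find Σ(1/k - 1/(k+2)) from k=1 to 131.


Telescoping with gap 2: two head and two tail terms survive.
= (1 + 1/2) - (1/132 + 1/133)
= 3/2 - 1/132 - 1/133 = 26069/17556

Sum = 26069/17556


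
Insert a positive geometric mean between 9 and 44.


GM = √(9×44) = √396 = 19.8997

GM = 19.8997


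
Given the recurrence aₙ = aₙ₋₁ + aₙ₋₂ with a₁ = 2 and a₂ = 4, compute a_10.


Computing iteratively: 2, 4, 6, 10, 16, 26, 42, 68, 110, 178
a_10 = 178

a_10 = 178


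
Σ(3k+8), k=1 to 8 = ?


Σ(3k+8) = 3·Σk + 8·n
= 3·36 + 8·8
= 108 + 64 = 172

Σ = 172


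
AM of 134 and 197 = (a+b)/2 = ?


AM = (134 + 197)/2 = 331/2 = 165.5

AM = 165.5


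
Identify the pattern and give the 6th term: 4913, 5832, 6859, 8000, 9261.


Pattern: perfect cubes: n³
Terms: 4913, 5832, 6859, 8000, 9261
Next term = 10648

Next term = 10648


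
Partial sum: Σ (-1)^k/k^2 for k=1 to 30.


S = -1 + 1/4 - 1/9 + 1/16 - 1/25 + 1/36 - 1/49 + 1/64 ± ...
= -0.8219
(Full series converges to -π²/12 ≈ -0.8225)

S_30 = -0.8219


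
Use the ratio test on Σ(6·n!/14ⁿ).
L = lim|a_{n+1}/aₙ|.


aₙ = 6·n!/14^n
a_{n+1}/aₙ = (n+1)!/14^(n+1) × 14^n/n!  (constant 6 cancels)
= (n+1)/14
L = lim(n→∞) (n+1)/14 = ∞
L > 1 → series DIVERGES

Diverges (ratio test: L = ∞ > 1)


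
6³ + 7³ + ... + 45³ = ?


Σₖ₌6^45 k³ = [45·46/2]² − [5·6/2]²
= 1071225 − 225 = 1071000

Σk³ = 1071000


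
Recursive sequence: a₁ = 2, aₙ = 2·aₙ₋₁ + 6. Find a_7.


Computing step by step:
a_1 = 2
a_2 = 10
a_3 = 26
a_4 = 58
a_5 = 122
a_6 = 250
a_7 = 506


a_7 = 506


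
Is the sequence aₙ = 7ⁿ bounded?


aₙ = 7ⁿ → as n→∞, aₙ→∞ (since base 7 > 1)
No finite upper bound exists
The sequence is UNBOUNDED

Unbounded (aₙ → ∞ as n → ∞)


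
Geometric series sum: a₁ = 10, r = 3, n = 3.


Sₙ = 10×(3^3 - 1)/(3 - 1)
= 10×(27 - 1)/2
= 10×26/2
= 130

S_3 = 130


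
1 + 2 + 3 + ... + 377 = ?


n(n+1)/2 = 377×378/2 = 142506/2 = 71253

Σk = 71253


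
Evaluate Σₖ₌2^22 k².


Σₖ₌2^22 k² = Σₖ₌₁^22 k² − Σₖ₌₁^1 k²
= 22·23·45/6 − 1·2·3/6
= 3795 − 1 = 3794

Σk² = 3794


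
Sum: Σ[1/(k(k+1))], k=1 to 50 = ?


1/(k(k+1)) = 1/k - 1/(k+1) (partial fractions)
Telescoping: Σ = 1 - 1/51 = 50/51

Sum = 50/51


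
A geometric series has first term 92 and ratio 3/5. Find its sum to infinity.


S∞ = a₁/(1-r) = 92/(1 - 3/5)
= 92/(2/5)
= 230

S∞ = 230


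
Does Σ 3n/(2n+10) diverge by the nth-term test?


lim(n→∞) 3n/(2n+10) = 3/2 = 3/2  (divide numerator and denominator by n)
lim aₙ = 3/2 ≠ 0 → series DIVERGES

Diverges (lim aₙ = 3/2 ≠ 0)


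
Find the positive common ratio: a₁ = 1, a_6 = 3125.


r^(n-1) = aₙ/a₁
r^5 = 3125/1 = 3125
r = 3125^(1/5)
= 5

r = 5


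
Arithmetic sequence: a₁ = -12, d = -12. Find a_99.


aₙ = a₁ + (n-1)d
= -12 + (99-1)×-12
= -12 - 1176
= -1188

a_99 = -1188


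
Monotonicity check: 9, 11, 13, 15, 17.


Differences: 2, 2, 2, 2
All differences > 0 → strictly INCREASING

Monotonically increasing


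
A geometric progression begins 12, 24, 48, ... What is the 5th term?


aₙ = a₁·r^(n-1)
= 12×2^4
= 12×16
= 192

a_5 = 192


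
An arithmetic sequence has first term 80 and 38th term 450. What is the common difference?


d = (aₙ - a₁)/(n-1)
= (450 - 80)/(38-1)
= 370/37 = 10

d = 10


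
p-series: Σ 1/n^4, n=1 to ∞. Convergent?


p-series test: Σ c/n^p converges if p > 1, diverges if p ≤ 1 (constant c > 0 doesn't affect convergence).
p = 4
4 > 1 → CONVERGES

Converges (p = 4 > 1)


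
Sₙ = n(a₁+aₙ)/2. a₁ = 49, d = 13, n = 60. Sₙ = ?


aₙ = 49 + (60-1)×13 = 816
Sₙ = n(a₁+aₙ)/2 = 60×(49+816)/2
= 60×865/2 = 25950

S_60 = 25950


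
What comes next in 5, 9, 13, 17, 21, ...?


Pattern: arithmetic (d=4)
Terms: 5, 9, 13, 17, 21
Next term = 25

Next term = 25


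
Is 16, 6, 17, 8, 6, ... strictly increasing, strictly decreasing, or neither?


Differences: -10, 11, -9, -2
Difference at position 2 is +11 (> 0) but position 1 is -10 (< 0) — sequence both rises and falls
→ NOT monotonic

Not monotonic


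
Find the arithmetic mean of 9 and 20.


AM = (9 + 20)/2 = 29/2 = 14.5

AM = 14.5


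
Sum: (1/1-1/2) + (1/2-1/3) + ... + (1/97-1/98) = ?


Telescoping: adjacent terms cancel.
= 1/1 - 1/98
= 1 - 1/98 = 97/98

Sum = 97/98


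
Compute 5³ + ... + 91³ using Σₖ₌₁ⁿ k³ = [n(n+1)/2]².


Σₖ₌5^91 k³ = [91·92/2]² − [4·5/2]²
= 17522596 − 100 = 17522496

Σk³ = 17522496


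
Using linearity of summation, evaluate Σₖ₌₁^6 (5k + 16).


Σ(5k+16) = 5·Σk + 16·n
= 5·21 + 16·6
= 105 + 96 = 201

Σ = 201


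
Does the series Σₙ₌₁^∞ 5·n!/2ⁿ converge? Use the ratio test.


aₙ = 5·n!/2^n
a_{n+1}/aₙ = (n+1)!/2^(n+1) × 2^n/n!  (constant 5 cancels)
= (n+1)/2
L = lim(n→∞) (n+1)/2 = ∞
L > 1 → series DIVERGES

Diverges (ratio test: L = ∞ > 1)


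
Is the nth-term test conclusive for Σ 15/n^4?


lim(n→∞) 15/n^4 = 0
lim aₙ = 0 → nth-term test is INCONCLUSIVE
(Need other tests; this is actually a convergent p-series with p=4 > 1)

Inconclusive (lim aₙ = 0; need another test)


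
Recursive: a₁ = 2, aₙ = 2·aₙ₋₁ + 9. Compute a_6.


Computing step by step:
a_1 = 2
a_2 = 13
a_3 = 35
a_4 = 79
a_5 = 167
a_6 = 343


a_6 = 343


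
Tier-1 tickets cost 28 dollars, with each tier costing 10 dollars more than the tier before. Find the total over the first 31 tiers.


aₙ = 28 + (31-1)×10 = 328
Sₙ = n(a₁+aₙ)/2 = 31×(28+328)/2
= 31×356/2 = 5518

S_31 = 5518


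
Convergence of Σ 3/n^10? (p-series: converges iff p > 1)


p-series test: Σ c/n^p converges if p > 1, diverges if p ≤ 1 (constant c > 0 doesn't affect convergence).
p = 10
10 > 1 → CONVERGES

Converges (p = 10 > 1)


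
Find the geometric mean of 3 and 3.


GM = √(3×3) = √9 = 3

GM = 3


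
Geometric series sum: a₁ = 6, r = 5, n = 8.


Sₙ = 6×(5^8 - 1)/(5 - 1)
= 6×(390625 - 1)/4
= 6×390624/4
= 585936

S_8 = 585936


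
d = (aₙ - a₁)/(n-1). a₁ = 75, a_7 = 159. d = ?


d = (aₙ - a₁)/(n-1)
= (159 - 75)/(7-1)
= 84/6 = 14

d = 14


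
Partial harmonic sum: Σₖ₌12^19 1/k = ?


Σₖ₌12^19 1/k = 1/12 + 1/13 + 1/14 + 1/15 + 1/16 + 1/17 + 1/18 + 1/19
= 11171129/21162960
≈ 0.5279

Sum = 11171129/21162960 ≈ 0.5279


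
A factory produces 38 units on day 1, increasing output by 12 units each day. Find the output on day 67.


aₙ = a₁ + (n-1)d
= 38 + (67-1)×12
= 38 + 792
= 830

a_67 = 830


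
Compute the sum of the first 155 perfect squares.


n = 155
n(n+1)(2n+1)/6 = 155×156×311/6
= 7519980/6 = 1253330

Σk² = 1253330


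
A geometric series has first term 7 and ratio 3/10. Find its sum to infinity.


S∞ = a₁/(1-r) = 7/(1 - 3/10)
= 7/(7/10)
= 10

S∞ = 10


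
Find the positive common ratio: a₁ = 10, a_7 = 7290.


r^(n-1) = aₙ/a₁
r^6 = 7290/10 = 729
r = 729^(1/6)
= ±3; taking r > 0 gives r = 3

r = 3


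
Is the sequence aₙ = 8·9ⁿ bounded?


aₙ = 8·9ⁿ → as n→∞, aₙ→∞ (since base 9 > 1)
No finite upper bound exists
The sequence is UNBOUNDED

Unbounded (aₙ → ∞ as n → ∞)


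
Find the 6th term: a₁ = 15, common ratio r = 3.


aₙ = a₁·r^(n-1)
= 15×3^5
= 15×243
= 3645

a_6 = 3645


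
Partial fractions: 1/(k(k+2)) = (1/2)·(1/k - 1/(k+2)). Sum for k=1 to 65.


1/(k(k+2)) = (1/2)·(1/k - 1/(k+2)) (partial fractions)
Telescoping: Σ = (1/2)·(1 + 1/2 - 1/66 - 1/67) = 1625/2211

Sum = 1625/2211


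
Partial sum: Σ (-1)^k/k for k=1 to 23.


S = -1 + 1/2 - 1/3 + 1/4 - 1/5 + 1/6 - 1/7 + 1/8 ± ...
= -0.7144
(Full series converges to -ln(2) ≈ -0.6931)

S_23 = -0.7144


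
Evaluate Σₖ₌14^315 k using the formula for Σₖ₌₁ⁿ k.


Σₖ₌14^315 k = Σₖ₌₁^315 k − Σₖ₌₁^13 k
= 315·316/2 − 13·14/2
= 49770 − 91 = 49679

Σk = 49679


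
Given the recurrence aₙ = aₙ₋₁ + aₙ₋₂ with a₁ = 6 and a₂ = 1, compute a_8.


Computing iteratively: 6, 1, 7, 8, 15, 23, 38, 61
a_8 = 61

a_8 = 61


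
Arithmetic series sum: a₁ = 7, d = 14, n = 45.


aₙ = 7 + (45-1)×14 = 623
Sₙ = n(a₁+aₙ)/2 = 45×(7+623)/2
= 45×630/2 = 14175

S_45 = 14175


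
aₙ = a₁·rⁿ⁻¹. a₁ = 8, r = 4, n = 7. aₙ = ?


aₙ = a₁·r^(n-1)
= 8×4^6
= 8×4096
= 32768

a_7 = 32768


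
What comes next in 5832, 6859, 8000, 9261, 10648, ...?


Pattern: perfect cubes: n³
Terms: 5832, 6859, 8000, 9261, 10648
Next term = 12167

Next term = 12167


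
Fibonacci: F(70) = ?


Fibonacci sequence: 1, 1, 2, 3, 5, 8, 13, 21, 34, 55, 89, ...
F(70) = 190392490709135

F(70) = 190392490709135


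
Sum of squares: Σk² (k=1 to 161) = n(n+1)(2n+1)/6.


n = 161
n(n+1)(2n+1)/6 = 161×162×323/6
= 8424486/6 = 1404081

Σk² = 1404081


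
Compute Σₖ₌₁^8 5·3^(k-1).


Sₙ = 5×(3^8 - 1)/(3 - 1)
= 5×(6561 - 1)/2
= 5×6560/2
= 16400

S_8 = 16400


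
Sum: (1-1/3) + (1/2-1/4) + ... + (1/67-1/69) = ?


Telescoping with gap 2: two head and two tail terms survive.
= (1 + 1/2) - (1/68 + 1/69)
= 3/2 - 1/68 - 1/69 = 6901/4692

Sum = 6901/4692


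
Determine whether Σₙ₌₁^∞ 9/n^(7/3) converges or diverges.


p-series test: Σ c/n^p converges if p > 1, diverges if p ≤ 1 (constant c > 0 doesn't affect convergence).
p = 7/3
7/3 > 1 → CONVERGES

Converges (p = 7/3 > 1)


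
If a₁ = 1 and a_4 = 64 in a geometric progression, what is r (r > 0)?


r^(n-1) = aₙ/a₁
r^3 = 64/1 = 64
r = 64^(1/3)
= 4

r = 4


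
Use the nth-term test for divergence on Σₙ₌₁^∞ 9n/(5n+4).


lim(n→∞) 9n/(5n+4) = 9/5 = 9/5  (divide numerator and denominator by n)
lim aₙ = 9/5 ≠ 0 → series DIVERGES

Diverges (lim aₙ = 9/5 ≠ 0)


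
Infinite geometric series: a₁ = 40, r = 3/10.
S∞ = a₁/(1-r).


S∞ = a₁/(1-r) = 40/(1 - 3/10)
= 40/(7/10)
= 400/7

S∞ = 400/7


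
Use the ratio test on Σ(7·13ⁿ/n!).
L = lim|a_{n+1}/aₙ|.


aₙ = 7·13^n/n!
a_{n+1}/aₙ = 13^(n+1)/(n+1)! × n!/13^n  (constant 7 cancels)
= 13/(n+1)
L = lim(n→∞) 13/(n+1) = 0
L < 1 → series CONVERGES

Converges (ratio test: L = 0 < 1)


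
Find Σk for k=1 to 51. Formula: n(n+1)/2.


n(n+1)/2 = 51×52/2 = 2652/2 = 1326

Σk = 1326


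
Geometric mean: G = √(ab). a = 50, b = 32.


GM = √(50×32) = √1600 = 40

GM = 40


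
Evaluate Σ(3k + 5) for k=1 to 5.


Σ(3k+5) = 3·Σk + 5·n
= 3·15 + 5·5
= 45 + 25 = 70

Σ = 70


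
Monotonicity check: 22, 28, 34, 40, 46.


Differences: 6, 6, 6, 6
All differences > 0 → strictly INCREASING

Monotonically increasing


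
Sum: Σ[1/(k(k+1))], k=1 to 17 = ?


1/(k(k+1)) = 1/k - 1/(k+1) (partial fractions)
Telescoping: Σ = 1 - 1/18 = 17/18

Sum = 17/18


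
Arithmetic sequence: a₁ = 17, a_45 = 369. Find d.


d = (aₙ - a₁)/(n-1)
= (369 - 17)/(45-1)
= 352/44 = 8

d = 8


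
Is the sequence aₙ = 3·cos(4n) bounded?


For all n, -1 ≤ cos(4n) ≤ 1, so -3 ≤ 3·cos(4n) ≤ 3
Lower bound: -3, Upper bound: 3
The sequence IS bounded

Bounded (-3 ≤ aₙ ≤ 3)


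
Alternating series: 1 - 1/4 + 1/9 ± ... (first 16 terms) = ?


S = 1 - 1/4 + 1/9 - 1/16 + 1/25 - 1/36 + 1/49 - 1/64 ± ...
= 0.8206
(Full series converges to +π²/12 ≈ +0.8225)

S_16 = 0.8206


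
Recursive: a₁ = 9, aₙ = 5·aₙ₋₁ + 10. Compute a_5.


Computing step by step:
a_1 = 9
a_2 = 55
a_3 = 285
a_4 = 1435
a_5 = 7185


a_5 = 7185


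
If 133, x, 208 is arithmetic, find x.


AM = (133 + 208)/2 = 341/2 = 170.5

AM = 170.5


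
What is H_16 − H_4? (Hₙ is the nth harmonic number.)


Σₖ₌5^16 1/k = 1/5 + 1/6 + 1/7 + ... + 1/16
= 935059/720720
≈ 1.2974

Sum = 935059/720720 ≈ 1.2974


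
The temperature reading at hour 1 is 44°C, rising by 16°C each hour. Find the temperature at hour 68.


aₙ = a₁ + (n-1)d
= 44 + (68-1)×16
= 44 + 1072
= 1116

a_68 = 1116


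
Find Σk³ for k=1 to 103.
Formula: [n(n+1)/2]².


n(n+1)/2 = 103×104/2 = 5356
Σk³ = 5356² = 28686736

Σk³ = 28686736


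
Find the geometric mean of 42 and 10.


GM = √(42×10) = √420 = 20.4939

GM = 20.4939


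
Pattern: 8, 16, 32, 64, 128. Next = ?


Pattern: geometric (r=2)
Terms: 8, 16, 32, 64, 128
Next term = 256

Next term = 256


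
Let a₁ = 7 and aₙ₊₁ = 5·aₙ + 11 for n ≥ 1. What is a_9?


Computing step by step:
a_1 = 7
a_2 = 46
a_3 = 241
a_4 = 1216
a_5 = 6091
a_6 = 30466
a_7 = 152341
a_8 = 761716
a_9 = 3808591


a_9 = 3808591


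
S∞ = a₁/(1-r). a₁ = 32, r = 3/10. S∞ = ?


S∞ = a₁/(1-r) = 32/(1 - 3/10)
= 32/(7/10)
= 320/7

S∞ = 320/7


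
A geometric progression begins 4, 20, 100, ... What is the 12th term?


aₙ = a₁·r^(n-1)
= 4×5^11
= 4×48828125
= 195312500

a_12 = 195312500


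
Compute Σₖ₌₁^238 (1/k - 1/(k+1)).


Telescoping: adjacent terms cancel.
= 1/1 - 1/239
= 1 - 1/239 = 238/239

Sum = 238/239


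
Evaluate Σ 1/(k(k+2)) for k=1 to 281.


1/(k(k+2)) = (1/2)·(1/k - 1/(k+2)) (partial fractions)
Telescoping: Σ = (1/2)·(1 + 1/2 - 1/282 - 1/283) = 29786/39903

Sum = 29786/39903


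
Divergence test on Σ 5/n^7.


lim(n→∞) 5/n^7 = 0
lim aₙ = 0 → nth-term test is INCONCLUSIVE
(Need other tests; this is actually a convergent p-series with p=7 > 1)

Inconclusive (lim aₙ = 0; need another test)


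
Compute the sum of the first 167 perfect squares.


n = 167
n(n+1)(2n+1)/6 = 167×168×335/6
= 9398760/6 = 1566460

Σk² = 1566460


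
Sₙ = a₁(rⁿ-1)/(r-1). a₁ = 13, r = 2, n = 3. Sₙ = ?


Sₙ = 13×(2^3 - 1)/(2 - 1)
= 13×(8 - 1)/1
= 13×7/1
= 91

S_3 = 91


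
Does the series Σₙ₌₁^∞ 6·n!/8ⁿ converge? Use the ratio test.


aₙ = 6·n!/8^n
a_{n+1}/aₙ = (n+1)!/8^(n+1) × 8^n/n!  (constant 6 cancels)
= (n+1)/8
L = lim(n→∞) (n+1)/8 = ∞
L > 1 → series DIVERGES

Diverges (ratio test: L = ∞ > 1)


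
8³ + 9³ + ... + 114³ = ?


Σₖ₌8^114 k³ = [114·115/2]² − [7·8/2]²
= 42968025 − 784 = 42967241

Σk³ = 42967241


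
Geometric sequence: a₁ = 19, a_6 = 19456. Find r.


r^(n-1) = aₙ/a₁
r^5 = 19456/19 = 1024
r = 1024^(1/5)
= 4

r = 4


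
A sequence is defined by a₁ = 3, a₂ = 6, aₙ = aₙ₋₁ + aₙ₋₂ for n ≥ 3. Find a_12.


Computing iteratively: 3, 6, 9, 15, 24, 39, 63, 102, 165, 267, 432, 699
a_12 = 699

a_12 = 699


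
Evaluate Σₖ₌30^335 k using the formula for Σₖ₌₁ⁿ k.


Σₖ₌30^335 k = Σₖ₌₁^335 k − Σₖ₌₁^29 k
= 335·336/2 − 29·30/2
= 56280 − 435 = 55845

Σk = 55845


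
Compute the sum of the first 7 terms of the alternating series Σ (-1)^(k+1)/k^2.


S = 1 - 1/4 + 1/9 - 1/16 + 1/25 - 1/36 + 1/49
= 0.8312
(Full series converges to +π²/12 ≈ +0.8225)

S_7 = 0.8312


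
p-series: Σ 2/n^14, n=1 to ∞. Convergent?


p-series test: Σ c/n^p converges if p > 1, diverges if p ≤ 1 (constant c > 0 doesn't affect convergence).
p = 14
14 > 1 → CONVERGES

Converges (p = 14 > 1)


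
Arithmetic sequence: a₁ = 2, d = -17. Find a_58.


aₙ = a₁ + (n-1)d
= 2 + (58-1)×-17
= 2 - 969
= -967

a_58 = -967


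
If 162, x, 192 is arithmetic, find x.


AM = (162 + 192)/2 = 354/2 = 177

AM = 177


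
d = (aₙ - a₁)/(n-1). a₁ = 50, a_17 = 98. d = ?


d = (aₙ - a₁)/(n-1)
= (98 - 50)/(17-1)
= 48/16 = 3

d = 3


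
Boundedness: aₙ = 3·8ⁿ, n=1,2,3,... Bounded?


aₙ = 3·8ⁿ → as n→∞, aₙ→∞ (since base 8 > 1)
No finite upper bound exists
The sequence is UNBOUNDED

Unbounded (aₙ → ∞ as n → ∞)


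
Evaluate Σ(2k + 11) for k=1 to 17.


Σ(2k+11) = 2·Σk + 11·n
= 2·153 + 11·17
= 306 + 187 = 493

Σ = 493


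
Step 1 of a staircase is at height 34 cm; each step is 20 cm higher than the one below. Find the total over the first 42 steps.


aₙ = 34 + (42-1)×20 = 854
Sₙ = n(a₁+aₙ)/2 = 42×(34+854)/2
= 42×888/2 = 18648

S_42 = 18648
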